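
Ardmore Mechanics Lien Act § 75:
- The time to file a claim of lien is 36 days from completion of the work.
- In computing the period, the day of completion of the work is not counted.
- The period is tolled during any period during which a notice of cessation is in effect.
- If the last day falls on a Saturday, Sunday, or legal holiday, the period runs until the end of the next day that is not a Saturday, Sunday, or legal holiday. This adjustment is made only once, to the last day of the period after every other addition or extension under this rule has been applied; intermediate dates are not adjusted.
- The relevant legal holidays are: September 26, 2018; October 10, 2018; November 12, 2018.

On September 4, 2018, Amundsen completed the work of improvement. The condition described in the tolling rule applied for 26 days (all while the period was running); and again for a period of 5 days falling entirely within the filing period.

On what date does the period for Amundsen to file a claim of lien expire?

November 13, 2018

36 days after September 4, 2018 is October 10, 2018.
Tolling adds 26 days: October 10, 2018 + 26 days = November 5, 2018.
Tolling adds 5 days: November 5, 2018 + 5 days = November 10, 2018.
November 10, 2018 is Saturday; November 11, 2018 is Sunday; November 12, 2018 is a listed holiday. The next qualifying day is November 13, 2018.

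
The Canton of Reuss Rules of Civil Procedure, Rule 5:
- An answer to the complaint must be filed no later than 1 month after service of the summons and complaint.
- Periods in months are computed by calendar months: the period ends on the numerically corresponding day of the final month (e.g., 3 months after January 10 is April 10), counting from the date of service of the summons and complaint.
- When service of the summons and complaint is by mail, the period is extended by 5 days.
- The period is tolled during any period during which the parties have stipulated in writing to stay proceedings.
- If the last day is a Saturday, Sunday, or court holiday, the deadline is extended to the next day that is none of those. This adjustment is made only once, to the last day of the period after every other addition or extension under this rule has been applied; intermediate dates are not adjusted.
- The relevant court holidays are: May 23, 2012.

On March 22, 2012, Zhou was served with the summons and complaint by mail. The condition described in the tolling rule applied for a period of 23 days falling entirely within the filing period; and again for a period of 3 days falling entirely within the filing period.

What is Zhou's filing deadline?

1 month after March 22, 2012 is April 22, 2012.
Service was by mail, adding 5 days: April 22, 2012 + 5 days = April 27, 2012.
Tolling adds 23 days: April 27, 2012 + 23 days = May 20, 2012.
Tolling adds 3 days: May 20, 2012 + 3 days = May 23, 2012.
May 23, 2012 is a listed holiday. The next qualifying day is May 24, 2012.

May 24, 2012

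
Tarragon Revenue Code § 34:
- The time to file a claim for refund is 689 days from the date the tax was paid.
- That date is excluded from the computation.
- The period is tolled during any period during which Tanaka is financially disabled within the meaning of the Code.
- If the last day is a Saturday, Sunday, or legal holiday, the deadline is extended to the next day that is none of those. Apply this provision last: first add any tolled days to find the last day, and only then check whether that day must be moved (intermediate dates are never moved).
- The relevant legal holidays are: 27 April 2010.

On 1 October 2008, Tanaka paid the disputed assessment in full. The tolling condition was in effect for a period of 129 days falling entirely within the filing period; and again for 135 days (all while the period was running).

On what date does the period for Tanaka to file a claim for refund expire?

May 12, 2011

689 days after 1 October 2008 is August 21, 2010.
Tolling adds 129 days: August 21, 2010 + 129 days = December 28, 2010.
Tolling adds 135 days: December 28, 2010 + 135 days = May 12, 2011.
May 12, 2011 is a Thursday and not a legal holiday, so no extension applies.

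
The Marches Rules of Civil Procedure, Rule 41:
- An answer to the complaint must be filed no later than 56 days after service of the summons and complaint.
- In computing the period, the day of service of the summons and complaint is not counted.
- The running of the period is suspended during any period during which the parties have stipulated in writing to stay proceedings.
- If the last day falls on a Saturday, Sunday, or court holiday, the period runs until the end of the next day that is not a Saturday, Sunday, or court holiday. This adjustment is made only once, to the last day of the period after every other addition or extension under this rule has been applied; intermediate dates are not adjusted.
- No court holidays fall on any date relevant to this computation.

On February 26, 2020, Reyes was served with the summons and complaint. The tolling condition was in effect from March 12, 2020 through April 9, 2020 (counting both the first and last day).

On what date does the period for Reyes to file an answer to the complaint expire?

56 days after February 26, 2020 is April 22, 2020.
From March 12, 2020 through April 9, 2020 inclusive is 29 days; tolling adds 29 days: April 22, 2020 + 29 days = May 21, 2020.
May 21, 2020 is a Thursday and not a court holiday, so no extension applies.

May 21, 2020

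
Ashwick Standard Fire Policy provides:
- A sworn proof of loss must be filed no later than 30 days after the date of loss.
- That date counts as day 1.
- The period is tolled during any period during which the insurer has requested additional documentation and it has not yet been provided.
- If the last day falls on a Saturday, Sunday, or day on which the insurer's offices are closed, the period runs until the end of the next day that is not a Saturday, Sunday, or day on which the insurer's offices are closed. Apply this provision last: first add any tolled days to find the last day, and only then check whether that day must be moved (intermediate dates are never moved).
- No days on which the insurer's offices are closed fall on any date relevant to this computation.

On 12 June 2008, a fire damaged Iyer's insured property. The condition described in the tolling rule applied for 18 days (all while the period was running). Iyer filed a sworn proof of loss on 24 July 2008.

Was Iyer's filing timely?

Counting 12 June 2008 as day 1, day 30 is July 11, 2008.
Tolling adds 18 days: July 11, 2008 + 18 days = July 29, 2008.
July 29, 2008 is a Tuesday and not a day on which the insurer's offices are closed, so no extension applies.
The deadline is July 29, 2008; the filing on July 24, 2008 is on or before that date.

Yes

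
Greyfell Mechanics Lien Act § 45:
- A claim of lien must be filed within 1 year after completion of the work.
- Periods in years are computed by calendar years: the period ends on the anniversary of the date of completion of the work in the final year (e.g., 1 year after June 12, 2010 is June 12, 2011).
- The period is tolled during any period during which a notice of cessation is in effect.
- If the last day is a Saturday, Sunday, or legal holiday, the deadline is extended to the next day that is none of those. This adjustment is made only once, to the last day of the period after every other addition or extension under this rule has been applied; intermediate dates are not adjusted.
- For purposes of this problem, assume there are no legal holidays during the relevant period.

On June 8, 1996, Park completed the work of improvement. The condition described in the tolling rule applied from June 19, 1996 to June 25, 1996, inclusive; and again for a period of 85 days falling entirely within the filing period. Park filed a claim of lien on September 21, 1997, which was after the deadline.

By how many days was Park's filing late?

1 year after June 8, 1996 is June 8, 1997.
From June 19, 1996 through June 25, 1996 inclusive is 7 days; tolling adds 7 days: June 8, 1997 + 7 days = June 15, 1997.
Tolling adds 85 days: June 15, 1997 + 85 days = September 8, 1997.
September 8, 1997 is a Monday and not a legal holiday, so no extension applies.
The deadline is September 8, 1997; from September 8, 1997 to September 21, 1997 is 13 days.

13 days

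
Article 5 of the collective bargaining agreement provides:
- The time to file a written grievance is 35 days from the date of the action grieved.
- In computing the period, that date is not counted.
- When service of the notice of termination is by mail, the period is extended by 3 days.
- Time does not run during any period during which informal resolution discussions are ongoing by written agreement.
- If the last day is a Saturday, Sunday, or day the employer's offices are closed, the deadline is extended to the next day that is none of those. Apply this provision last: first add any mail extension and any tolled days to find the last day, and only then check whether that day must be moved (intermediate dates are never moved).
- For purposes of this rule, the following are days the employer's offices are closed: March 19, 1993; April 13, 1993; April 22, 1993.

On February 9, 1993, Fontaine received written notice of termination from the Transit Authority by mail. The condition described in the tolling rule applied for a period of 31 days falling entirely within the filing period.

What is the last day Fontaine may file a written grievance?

35 days after February 9, 1993 is March 16, 1993.
Service was by mail, adding 3 days: March 16, 1993 + 3 days = March 19, 1993.
Tolling adds 31 days: March 19, 1993 + 31 days = April 19, 1993.
April 19, 1993 is a Monday and not a day the employer's offices are closed, so no extension applies.

April 19, 1993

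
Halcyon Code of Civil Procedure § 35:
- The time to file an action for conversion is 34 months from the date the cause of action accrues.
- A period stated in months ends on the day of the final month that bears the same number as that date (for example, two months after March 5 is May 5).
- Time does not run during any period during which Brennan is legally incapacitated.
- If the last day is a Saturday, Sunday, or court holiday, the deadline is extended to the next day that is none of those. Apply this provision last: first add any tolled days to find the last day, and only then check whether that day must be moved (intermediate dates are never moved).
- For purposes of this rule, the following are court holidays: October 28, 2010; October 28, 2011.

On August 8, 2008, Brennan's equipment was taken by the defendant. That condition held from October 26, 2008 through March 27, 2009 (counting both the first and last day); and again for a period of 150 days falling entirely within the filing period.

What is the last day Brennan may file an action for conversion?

34 months after August 8, 2008 is June 8, 2011.
From October 26, 2008 through March 27, 2009 inclusive is 153 days; tolling adds 153 days: June 8, 2011 + 153 days = November 8, 2011.
Tolling adds 150 days: November 8, 2011 + 150 days = April 6, 2012.
April 6, 2012 is a Friday and not a court holiday, so no extension applies.

April 6, 2012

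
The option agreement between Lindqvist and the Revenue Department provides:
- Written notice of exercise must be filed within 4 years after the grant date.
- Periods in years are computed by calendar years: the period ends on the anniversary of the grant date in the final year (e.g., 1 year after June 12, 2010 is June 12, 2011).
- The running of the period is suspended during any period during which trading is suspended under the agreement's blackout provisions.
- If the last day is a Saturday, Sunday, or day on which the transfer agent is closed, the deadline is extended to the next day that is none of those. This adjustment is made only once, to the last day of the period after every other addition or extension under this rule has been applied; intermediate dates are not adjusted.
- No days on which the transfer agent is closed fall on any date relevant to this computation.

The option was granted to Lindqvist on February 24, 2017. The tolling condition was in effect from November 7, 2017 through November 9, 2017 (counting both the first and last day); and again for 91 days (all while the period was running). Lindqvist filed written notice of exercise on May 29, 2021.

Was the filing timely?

4 years after February 24, 2017 is February 24, 2021.
From November 7, 2017 through November 9, 2017 inclusive is 3 days; tolling adds 3 days: February 24, 2021 + 3 days = February 27, 2021.
Tolling adds 91 days: February 27, 2021 + 91 days = May 29, 2021.
May 29, 2021 is Saturday; May 30, 2021 is Sunday. The next qualifying day is May 31, 2021.
The deadline is May 31, 2021; the filing on May 29, 2021 is on or before that date.

Yes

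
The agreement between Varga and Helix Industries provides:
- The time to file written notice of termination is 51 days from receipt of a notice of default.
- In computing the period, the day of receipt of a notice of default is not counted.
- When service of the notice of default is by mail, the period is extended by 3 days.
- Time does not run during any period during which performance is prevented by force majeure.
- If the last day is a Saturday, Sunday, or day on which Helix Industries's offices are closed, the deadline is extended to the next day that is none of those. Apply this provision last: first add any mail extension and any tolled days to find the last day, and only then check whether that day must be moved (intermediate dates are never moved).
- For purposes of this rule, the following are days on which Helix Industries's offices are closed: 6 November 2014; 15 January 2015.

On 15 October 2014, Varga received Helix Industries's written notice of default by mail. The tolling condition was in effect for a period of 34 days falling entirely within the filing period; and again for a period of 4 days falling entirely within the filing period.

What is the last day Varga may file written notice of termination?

January 16, 2015

51 days after 15 October 2014 is December 5, 2014.
Service was by mail, adding 3 days: December 5, 2014 + 3 days = December 8, 2014.
Tolling adds 34 days: December 8, 2014 + 34 days = January 11, 2015.
Tolling adds 4 days: January 11, 2015 + 4 days = January 15, 2015.
January 15, 2015 is a listed holiday. The next qualifying day is January 16, 2015.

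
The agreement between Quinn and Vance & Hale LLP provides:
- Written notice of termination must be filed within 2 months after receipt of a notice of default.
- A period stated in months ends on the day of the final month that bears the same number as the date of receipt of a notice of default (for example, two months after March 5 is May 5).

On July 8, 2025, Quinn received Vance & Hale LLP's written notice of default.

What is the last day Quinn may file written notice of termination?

2 months after July 8, 2025 is September 8, 2025.

September 8, 2025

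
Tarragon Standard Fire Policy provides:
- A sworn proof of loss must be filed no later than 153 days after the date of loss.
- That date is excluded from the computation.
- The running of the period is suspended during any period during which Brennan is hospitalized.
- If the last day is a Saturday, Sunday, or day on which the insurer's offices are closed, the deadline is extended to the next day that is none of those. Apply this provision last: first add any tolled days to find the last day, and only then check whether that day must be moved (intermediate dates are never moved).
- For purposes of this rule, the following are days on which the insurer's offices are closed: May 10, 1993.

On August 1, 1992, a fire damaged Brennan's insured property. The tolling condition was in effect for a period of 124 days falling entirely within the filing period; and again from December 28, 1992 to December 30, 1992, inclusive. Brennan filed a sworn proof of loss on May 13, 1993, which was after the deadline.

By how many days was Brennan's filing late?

153 days after August 1, 1992 is January 1, 1993.
Tolling adds 124 days: January 1, 1993 + 124 days = May 5, 1993.
From December 28, 1992 through December 30, 1992 inclusive is 3 days; tolling adds 3 days: May 5, 1993 + 3 days = May 8, 1993.
May 8, 1993 is Saturday; May 9, 1993 is Sunday; May 10, 1993 is a listed holiday. The next qualifying day is May 11, 1993.
The deadline is May 11, 1993; from May 11, 1993 to May 13, 1993 is 2 days.

2 days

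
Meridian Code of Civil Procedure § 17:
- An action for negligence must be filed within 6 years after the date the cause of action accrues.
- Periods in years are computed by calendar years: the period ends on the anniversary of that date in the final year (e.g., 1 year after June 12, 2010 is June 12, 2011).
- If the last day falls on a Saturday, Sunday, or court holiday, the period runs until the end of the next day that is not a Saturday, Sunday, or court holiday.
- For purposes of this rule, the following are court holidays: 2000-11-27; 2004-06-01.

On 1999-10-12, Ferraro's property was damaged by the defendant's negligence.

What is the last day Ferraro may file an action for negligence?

October 12, 2005

6 years after 1999-10-12 is October 12, 2005.
October 12, 2005 is a Wednesday and not a court holiday, so no extension applies.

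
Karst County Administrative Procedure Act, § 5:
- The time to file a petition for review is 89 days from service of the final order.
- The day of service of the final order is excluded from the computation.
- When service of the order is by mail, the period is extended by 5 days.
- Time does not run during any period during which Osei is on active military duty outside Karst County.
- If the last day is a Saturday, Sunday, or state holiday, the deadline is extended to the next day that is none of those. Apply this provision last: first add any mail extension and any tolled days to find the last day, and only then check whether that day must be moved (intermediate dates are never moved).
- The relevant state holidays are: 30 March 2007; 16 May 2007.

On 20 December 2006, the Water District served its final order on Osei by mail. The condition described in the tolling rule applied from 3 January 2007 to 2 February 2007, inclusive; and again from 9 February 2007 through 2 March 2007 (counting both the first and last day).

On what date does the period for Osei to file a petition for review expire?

May 17, 2007

89 days after 20 December 2006 is March 19, 2007.
Service was by mail, adding 5 days: March 19, 2007 + 5 days = March 24, 2007.
From January 3, 2007 through February 2, 2007 inclusive is 31 days; tolling adds 31 days: March 24, 2007 + 31 days = April 24, 2007.
From February 9, 2007 through March 2, 2007 inclusive is 22 days; tolling adds 22 days: April 24, 2007 + 22 days = May 16, 2007.
May 16, 2007 is a listed holiday. The next qualifying day is May 17, 2007.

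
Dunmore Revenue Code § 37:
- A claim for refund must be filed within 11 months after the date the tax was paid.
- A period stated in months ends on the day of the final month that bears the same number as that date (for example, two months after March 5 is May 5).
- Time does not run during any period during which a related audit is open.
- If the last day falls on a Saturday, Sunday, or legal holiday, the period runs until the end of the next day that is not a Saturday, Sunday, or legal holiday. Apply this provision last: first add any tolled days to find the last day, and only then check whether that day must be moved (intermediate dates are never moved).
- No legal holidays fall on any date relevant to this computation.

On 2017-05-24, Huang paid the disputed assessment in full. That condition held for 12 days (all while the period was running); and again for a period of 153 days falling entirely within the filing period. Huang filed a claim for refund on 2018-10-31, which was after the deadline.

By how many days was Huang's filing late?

11 months after 2017-05-24 is April 24, 2018.
Tolling adds 12 days: April 24, 2018 + 12 days = May 6, 2018.
Tolling adds 153 days: May 6, 2018 + 153 days = October 6, 2018.
October 6, 2018 is Saturday; October 7, 2018 is Sunday. The next qualifying day is October 8, 2018.
The deadline is October 8, 2018; from October 8, 2018 to October 31, 2018 is 23 days.

23 days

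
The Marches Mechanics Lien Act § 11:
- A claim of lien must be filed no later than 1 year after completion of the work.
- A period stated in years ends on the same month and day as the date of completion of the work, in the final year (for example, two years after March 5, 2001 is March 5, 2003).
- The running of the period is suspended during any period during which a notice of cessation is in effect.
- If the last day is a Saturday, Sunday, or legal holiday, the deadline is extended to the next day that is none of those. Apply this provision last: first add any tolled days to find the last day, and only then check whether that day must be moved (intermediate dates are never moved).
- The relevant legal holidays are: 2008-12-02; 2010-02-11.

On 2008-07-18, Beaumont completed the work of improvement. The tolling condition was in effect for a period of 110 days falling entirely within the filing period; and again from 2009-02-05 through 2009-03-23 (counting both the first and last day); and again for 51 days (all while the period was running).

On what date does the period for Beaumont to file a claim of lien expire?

1 year after 2008-07-18 is July 18, 2009.
Tolling adds 110 days: July 18, 2009 + 110 days = November 5, 2009.
From February 5, 2009 through March 23, 2009 inclusive is 47 days; tolling adds 47 days: November 5, 2009 + 47 days = December 22, 2009.
Tolling adds 51 days: December 22, 2009 + 51 days = February 11, 2010.
February 11, 2010 is a listed holiday. The next qualifying day is February 12, 2010.

February 12, 2010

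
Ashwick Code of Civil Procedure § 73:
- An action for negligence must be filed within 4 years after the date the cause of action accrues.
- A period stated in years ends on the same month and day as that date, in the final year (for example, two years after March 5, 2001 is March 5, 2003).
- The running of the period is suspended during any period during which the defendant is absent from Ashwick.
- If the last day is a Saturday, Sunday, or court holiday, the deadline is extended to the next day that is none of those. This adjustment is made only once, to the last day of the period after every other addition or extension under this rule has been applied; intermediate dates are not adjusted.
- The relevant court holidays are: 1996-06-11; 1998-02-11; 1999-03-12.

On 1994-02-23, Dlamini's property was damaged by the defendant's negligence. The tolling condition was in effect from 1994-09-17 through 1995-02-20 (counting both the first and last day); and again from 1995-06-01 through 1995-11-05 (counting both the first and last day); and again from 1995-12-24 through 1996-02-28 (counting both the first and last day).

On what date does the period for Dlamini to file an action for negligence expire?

March 15, 1999

4 years after 1994-02-23 is February 23, 1998.
From September 17, 1994 through February 20, 1995 inclusive is 157 days; tolling adds 157 days: February 23, 1998 + 157 days = July 30, 1998.
From June 1, 1995 through November 5, 1995 inclusive is 158 days; tolling adds 158 days: July 30, 1998 + 158 days = January 4, 1999.
From December 24, 1995 through February 28, 1996 inclusive is 67 days; tolling adds 67 days: January 4, 1999 + 67 days = March 12, 1999.
March 12, 1999 is a listed holiday; March 13, 1999 is Saturday; March 14, 1999 is Sunday. The next qualifying day is March 15, 1999.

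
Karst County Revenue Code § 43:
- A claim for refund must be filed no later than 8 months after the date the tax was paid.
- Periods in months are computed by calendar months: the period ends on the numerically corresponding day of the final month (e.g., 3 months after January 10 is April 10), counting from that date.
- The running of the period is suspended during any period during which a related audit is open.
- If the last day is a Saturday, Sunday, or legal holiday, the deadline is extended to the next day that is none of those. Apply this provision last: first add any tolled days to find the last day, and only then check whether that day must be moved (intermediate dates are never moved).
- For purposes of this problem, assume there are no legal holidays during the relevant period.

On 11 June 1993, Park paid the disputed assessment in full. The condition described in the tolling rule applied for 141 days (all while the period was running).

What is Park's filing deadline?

8 months after 11 June 1993 is February 11, 1994.
Tolling adds 141 days: February 11, 1994 + 141 days = July 2, 1994.
July 2, 1994 is Saturday; July 3, 1994 is Sunday. The next qualifying day is July 4, 1994.

July 4, 1994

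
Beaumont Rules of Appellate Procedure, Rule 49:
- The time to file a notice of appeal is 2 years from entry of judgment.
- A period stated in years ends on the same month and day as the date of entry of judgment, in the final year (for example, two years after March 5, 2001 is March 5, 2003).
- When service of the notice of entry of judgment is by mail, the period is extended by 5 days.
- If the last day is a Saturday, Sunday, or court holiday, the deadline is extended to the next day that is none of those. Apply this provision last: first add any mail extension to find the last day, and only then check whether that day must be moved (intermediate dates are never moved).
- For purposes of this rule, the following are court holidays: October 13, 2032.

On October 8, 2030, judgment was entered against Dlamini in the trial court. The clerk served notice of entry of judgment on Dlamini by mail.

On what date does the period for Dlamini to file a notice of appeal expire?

2 years after October 8, 2030 is October 8, 2032.
Service was by mail, adding 5 days: October 8, 2032 + 5 days = October 13, 2032.
October 13, 2032 is a listed holiday. The next qualifying day is October 14, 2032.

October 14, 2032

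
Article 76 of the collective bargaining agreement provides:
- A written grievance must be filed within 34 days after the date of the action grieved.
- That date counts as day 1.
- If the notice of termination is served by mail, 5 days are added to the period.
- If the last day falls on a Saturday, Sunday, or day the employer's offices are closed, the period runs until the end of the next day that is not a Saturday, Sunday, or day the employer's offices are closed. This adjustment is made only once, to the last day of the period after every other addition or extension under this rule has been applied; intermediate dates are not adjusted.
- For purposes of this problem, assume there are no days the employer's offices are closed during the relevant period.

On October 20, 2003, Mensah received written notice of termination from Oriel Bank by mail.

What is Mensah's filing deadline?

November 27, 2003

Counting October 20, 2003 as day 1, day 34 is November 22, 2003.
Service was by mail, adding 5 days: November 22, 2003 + 5 days = November 27, 2003.
November 27, 2003 is a Thursday and not a day the employer's offices are closed, so no extension applies.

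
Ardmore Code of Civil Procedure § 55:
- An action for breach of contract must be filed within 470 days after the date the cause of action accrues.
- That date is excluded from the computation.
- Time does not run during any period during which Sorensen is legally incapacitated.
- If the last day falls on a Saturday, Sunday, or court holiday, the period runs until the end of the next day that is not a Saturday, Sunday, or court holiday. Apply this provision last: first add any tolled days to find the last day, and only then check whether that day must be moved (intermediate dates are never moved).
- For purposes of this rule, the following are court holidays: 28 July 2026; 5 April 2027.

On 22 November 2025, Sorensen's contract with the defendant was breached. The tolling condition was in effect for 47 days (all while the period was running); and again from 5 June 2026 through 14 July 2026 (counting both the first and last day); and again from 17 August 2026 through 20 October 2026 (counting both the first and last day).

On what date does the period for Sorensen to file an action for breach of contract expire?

470 days after 22 November 2025 is March 7, 2027.
Tolling adds 47 days: March 7, 2027 + 47 days = April 23, 2027.
From June 5, 2026 through July 14, 2026 inclusive is 40 days; tolling adds 40 days: April 23, 2027 + 40 days = June 2, 2027.
From August 17, 2026 through October 20, 2026 inclusive is 65 days; tolling adds 65 days: June 2, 2027 + 65 days = August 6, 2027.
August 6, 2027 is a Friday and not a court holiday, so no extension applies.

August 6, 2027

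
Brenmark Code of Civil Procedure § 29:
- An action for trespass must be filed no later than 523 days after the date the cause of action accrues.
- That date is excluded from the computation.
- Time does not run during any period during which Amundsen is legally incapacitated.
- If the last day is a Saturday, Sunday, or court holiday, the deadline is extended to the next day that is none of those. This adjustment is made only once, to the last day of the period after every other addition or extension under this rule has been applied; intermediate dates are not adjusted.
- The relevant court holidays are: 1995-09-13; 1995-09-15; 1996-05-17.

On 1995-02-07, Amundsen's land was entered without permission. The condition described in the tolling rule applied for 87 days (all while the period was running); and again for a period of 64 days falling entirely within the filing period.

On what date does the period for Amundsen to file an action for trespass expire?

December 12, 1996

523 days after 1995-02-07 is July 14, 1996.
Tolling adds 87 days: July 14, 1996 + 87 days = October 9, 1996.
Tolling adds 64 days: October 9, 1996 + 64 days = December 12, 1996.
December 12, 1996 is a Thursday and not a court holiday, so no extension applies.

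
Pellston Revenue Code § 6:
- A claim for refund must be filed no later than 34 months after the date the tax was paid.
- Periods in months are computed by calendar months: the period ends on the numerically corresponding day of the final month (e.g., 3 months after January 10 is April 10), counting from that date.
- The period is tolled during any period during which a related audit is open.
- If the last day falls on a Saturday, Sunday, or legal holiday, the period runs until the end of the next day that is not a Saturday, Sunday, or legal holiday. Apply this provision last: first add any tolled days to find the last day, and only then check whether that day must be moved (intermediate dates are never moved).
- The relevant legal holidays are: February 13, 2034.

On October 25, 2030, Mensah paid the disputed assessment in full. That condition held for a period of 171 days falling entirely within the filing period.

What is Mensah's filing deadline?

February 14, 2034

34 months after October 25, 2030 is August 25, 2033.
Tolling adds 171 days: August 25, 2033 + 171 days = February 12, 2034.
February 12, 2034 is Sunday; February 13, 2034 is a listed holiday. The next qualifying day is February 14, 2034.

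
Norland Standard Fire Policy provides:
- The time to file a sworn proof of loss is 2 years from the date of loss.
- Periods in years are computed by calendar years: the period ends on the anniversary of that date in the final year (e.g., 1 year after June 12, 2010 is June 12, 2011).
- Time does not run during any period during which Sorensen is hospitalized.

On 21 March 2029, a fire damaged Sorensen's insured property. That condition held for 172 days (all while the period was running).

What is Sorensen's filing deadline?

September 9, 2031

2 years after 21 March 2029 is March 21, 2031.
Tolling adds 172 days: March 21, 2031 + 172 days = September 9, 2031.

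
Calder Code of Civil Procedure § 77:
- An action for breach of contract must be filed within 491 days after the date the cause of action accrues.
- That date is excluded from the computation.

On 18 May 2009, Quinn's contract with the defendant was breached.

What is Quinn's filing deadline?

September 21, 2010

491 days after 18 May 2009 is September 21, 2010.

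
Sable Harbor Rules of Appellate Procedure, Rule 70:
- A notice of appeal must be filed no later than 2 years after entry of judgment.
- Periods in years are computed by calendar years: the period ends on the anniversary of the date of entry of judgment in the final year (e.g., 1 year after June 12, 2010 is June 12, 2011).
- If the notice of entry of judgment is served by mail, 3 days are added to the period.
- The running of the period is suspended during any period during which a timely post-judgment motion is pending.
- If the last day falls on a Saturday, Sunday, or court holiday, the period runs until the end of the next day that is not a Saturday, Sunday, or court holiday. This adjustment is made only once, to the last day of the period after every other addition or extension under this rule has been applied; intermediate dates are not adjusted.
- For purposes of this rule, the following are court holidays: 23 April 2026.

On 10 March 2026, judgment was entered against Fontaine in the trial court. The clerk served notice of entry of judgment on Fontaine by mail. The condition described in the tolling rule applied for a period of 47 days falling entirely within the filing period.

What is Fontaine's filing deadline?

May 1, 2028

2 years after 10 March 2026 is March 10, 2028.
Service was by mail, adding 3 days: March 10, 2028 + 3 days = March 13, 2028.
Tolling adds 47 days: March 13, 2028 + 47 days = April 29, 2028.
April 29, 2028 is Saturday; April 30, 2028 is Sunday. The next qualifying day is May 1, 2028.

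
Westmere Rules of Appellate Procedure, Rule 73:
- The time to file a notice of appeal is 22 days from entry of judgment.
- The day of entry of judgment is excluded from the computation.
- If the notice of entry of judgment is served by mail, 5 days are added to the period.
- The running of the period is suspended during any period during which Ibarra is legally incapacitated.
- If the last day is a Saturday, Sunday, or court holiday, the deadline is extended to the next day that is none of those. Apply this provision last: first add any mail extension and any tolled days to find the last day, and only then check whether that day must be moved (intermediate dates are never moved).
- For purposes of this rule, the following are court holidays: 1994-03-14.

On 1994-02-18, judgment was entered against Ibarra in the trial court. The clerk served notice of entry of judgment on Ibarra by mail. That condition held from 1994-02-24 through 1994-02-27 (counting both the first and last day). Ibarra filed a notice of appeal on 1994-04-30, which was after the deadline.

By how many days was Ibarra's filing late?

40 days

22 days after 1994-02-18 is March 12, 1994.
Service was by mail, adding 5 days: March 12, 1994 + 5 days = March 17, 1994.
From February 24, 1994 through February 27, 1994 inclusive is 4 days; tolling adds 4 days: March 17, 1994 + 4 days = March 21, 1994.
March 21, 1994 is a Monday and not a court holiday, so no extension applies.
The deadline is March 21, 1994; from March 21, 1994 to April 30, 1994 is 40 days.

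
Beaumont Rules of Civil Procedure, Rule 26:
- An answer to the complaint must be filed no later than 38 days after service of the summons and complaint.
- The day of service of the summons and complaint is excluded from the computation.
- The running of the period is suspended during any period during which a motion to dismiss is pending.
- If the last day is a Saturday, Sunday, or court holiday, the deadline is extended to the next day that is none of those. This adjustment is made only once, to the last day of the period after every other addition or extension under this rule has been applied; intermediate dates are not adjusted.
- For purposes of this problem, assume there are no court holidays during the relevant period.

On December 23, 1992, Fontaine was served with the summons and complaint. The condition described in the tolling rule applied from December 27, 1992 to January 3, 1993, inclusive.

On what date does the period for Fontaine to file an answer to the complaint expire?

February 8, 1993

38 days after December 23, 1992 is January 30, 1993.
From December 27, 1992 through January 3, 1993 inclusive is 8 days; tolling adds 8 days: January 30, 1993 + 8 days = February 7, 1993.
February 7, 1993 is Sunday. The next qualifying day is February 8, 1993.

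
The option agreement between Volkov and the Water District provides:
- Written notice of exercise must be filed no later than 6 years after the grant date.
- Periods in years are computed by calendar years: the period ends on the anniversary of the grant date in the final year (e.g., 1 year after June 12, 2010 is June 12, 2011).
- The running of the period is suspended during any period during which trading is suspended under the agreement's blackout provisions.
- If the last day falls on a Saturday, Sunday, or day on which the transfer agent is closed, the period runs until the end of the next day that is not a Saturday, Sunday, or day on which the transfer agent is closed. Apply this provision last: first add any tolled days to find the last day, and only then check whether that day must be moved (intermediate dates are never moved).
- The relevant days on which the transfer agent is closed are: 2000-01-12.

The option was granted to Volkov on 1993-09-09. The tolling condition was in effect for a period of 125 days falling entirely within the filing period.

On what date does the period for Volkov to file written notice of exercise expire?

6 years after 1993-09-09 is September 9, 1999.
Tolling adds 125 days: September 9, 1999 + 125 days = January 12, 2000.
January 12, 2000 is a listed holiday. The next qualifying day is January 13, 2000.

January 13, 2000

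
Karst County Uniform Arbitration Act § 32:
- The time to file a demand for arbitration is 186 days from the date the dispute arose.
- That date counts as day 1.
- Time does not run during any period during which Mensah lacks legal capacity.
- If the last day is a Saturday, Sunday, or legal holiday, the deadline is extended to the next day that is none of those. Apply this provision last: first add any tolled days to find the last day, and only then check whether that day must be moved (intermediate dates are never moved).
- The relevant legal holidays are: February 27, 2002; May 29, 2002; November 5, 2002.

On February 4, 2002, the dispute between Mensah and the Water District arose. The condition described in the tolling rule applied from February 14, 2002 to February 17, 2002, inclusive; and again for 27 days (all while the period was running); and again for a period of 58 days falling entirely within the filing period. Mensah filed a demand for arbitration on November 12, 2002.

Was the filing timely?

Counting February 4, 2002 as day 1, day 186 is August 8, 2002.
From February 14, 2002 through February 17, 2002 inclusive is 4 days; tolling adds 4 days: August 8, 2002 + 4 days = August 12, 2002.
Tolling adds 27 days: August 12, 2002 + 27 days = September 8, 2002.
Tolling adds 58 days: September 8, 2002 + 58 days = November 5, 2002.
November 5, 2002 is a listed holiday. The next qualifying day is November 6, 2002.
The deadline is November 6, 2002; the filing on November 12, 2002 is after that date.

No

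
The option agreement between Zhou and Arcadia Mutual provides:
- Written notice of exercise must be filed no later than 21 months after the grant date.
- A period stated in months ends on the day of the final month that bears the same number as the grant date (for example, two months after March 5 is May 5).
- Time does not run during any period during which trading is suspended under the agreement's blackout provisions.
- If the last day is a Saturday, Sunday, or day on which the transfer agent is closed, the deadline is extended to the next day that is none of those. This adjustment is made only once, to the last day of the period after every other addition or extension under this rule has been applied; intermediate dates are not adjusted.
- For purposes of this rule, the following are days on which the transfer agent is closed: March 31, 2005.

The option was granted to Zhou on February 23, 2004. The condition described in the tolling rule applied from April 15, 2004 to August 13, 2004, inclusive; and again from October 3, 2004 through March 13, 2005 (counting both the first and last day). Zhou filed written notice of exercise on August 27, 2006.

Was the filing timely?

Yes

21 months after February 23, 2004 is November 23, 2005.
From April 15, 2004 through August 13, 2004 inclusive is 121 days; tolling adds 121 days: November 23, 2005 + 121 days = March 24, 2006.
From October 3, 2004 through March 13, 2005 inclusive is 162 days; tolling adds 162 days: March 24, 2006 + 162 days = September 2, 2006.
September 2, 2006 is Saturday; September 3, 2006 is Sunday. The next qualifying day is September 4, 2006.
The deadline is September 4, 2006; the filing on August 27, 2006 is on or before that date.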